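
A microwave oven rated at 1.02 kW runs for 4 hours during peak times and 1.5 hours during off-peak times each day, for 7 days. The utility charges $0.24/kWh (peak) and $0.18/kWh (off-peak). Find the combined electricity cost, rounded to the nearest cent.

Peak energy = 1.02 kW × 4 h × 7 = 28.56 kWh
Off-peak energy = 1.02 kW × 1.5 h × 7 = 10.71 kWh
Cost = 28.56 × $0.24 + 10.71 × $0.18 = $6.8544 + $1.9278 = $8.78

$8.78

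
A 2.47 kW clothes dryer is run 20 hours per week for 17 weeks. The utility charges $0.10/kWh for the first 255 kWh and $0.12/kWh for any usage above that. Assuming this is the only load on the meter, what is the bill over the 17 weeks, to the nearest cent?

Runtime = 20 h/week × 17 weeks = 340 h
Energy = 2.47 kW × 340 h = 839.8 kWh
Tier 1 (0–255 kWh): 255 × $0.10 = $25.5
Above 255 kWh: 584.8 × $0.12 = $70.176
Bill = $95.68

$95.68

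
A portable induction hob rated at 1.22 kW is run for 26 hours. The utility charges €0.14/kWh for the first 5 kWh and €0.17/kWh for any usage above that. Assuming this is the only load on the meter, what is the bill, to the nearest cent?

Energy = 1.22 kW × 26 h = 31.72 kWh
Tier 1 (0–5 kWh): 5 × €0.14 = €0.7
Above 5 kWh: 26.72 × €0.17 = €4.5424
Bill = €5.24

€5.24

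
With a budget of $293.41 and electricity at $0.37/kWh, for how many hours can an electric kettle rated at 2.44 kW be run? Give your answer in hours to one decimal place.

Energy available = $293.41 ÷ $0.37/kWh = 793 kWh
Hours = 793 kWh ÷ 2.44 kW = 325.0 h

325.0 h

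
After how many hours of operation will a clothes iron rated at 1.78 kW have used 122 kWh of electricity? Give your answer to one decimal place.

68.5 h

Hours = 122 kWh ÷ 1.78 kW = 68.5 h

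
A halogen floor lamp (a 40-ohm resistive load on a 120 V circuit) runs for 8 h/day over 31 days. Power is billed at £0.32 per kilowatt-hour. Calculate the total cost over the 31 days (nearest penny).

£28.57

Power = V²/R = 120²/40 = 360 W = 0.36 kW
Runtime = 8 h/day × 31 days = 248 h
Energy = 0.36 kW × 248 h = 89.28 kWh
Cost = 89.28 kWh × £0.32/kWh = £28.57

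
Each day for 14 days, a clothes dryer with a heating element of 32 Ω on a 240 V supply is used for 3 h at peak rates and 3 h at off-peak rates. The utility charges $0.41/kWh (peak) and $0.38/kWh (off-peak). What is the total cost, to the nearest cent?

$59.72

Power = V²/R = 240²/32 = 1800 W = 1.8 kW
Peak energy = 1.8 kW × 3 h × 14 = 75.6 kWh
Off-peak energy = 1.8 kW × 3 h × 14 = 75.6 kWh
Cost = 75.6 × $0.41 + 75.6 × $0.38 = $30.996 + $28.728 = $59.72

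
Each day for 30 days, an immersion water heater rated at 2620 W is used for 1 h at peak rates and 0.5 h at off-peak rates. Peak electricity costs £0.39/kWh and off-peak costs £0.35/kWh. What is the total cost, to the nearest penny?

Peak energy = 2.62 kW × 1 h × 30 = 78.6 kWh
Off-peak energy = 2.62 kW × 0.5 h × 30 = 39.3 kWh
Cost = 78.6 × £0.39 + 39.3 × £0.35 = £30.654 + £13.755 = £44.41

£44.41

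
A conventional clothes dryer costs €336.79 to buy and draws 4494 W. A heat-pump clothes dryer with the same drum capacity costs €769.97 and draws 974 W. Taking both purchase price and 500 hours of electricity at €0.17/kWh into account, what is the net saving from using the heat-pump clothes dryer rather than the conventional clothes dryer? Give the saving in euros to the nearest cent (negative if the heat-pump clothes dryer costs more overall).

-€133.98

conventional clothes dryer: €336.79 + (4494/1000) kW × 500 h × €0.17 = €336.79 + €381.99 = €718.78
heat-pump clothes dryer: €769.97 + (974/1000) kW × 500 h × €0.17 = €769.97 + €82.79 = €852.76
Saving = €718.78 − €852.76 = −€133.98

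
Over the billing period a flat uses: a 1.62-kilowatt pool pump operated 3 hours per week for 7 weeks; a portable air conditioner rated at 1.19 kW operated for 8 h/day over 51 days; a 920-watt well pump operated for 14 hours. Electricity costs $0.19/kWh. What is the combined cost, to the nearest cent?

$101.16

pool pump: Runtime = 3 h/week × 7 weeks = 21 h
pool pump: 1.62 kW × 21 h = 34.02 kWh
portable air conditioner: Runtime = 8 h/day × 51 days = 408 h
portable air conditioner: 1.19 kW × 408 h = 485.52 kWh
well pump: 0.92 kW × 14 h = 12.88 kWh
Total energy = 532.42 kWh
Cost = 532.42 × $0.19 = $101.16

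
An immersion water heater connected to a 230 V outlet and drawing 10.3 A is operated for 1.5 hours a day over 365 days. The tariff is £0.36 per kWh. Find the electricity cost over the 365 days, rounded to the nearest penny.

Power = 10.3 A × 230 V = 2369 W = 2.369 kW
Runtime = 1.5 h/day × 365 days = 547.5 h
Energy = 2.369 kW × 547.5 h = 1297.0275 kWh
Cost = 1297.0275 kWh × £0.36/kWh = £466.93

£466.93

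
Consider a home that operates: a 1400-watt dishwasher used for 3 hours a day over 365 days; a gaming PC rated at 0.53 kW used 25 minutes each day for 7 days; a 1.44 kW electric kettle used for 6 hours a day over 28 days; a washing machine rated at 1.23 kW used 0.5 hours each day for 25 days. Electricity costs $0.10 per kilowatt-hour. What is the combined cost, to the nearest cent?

dishwasher: Runtime = 3 h/day × 365 days = 1095 h
dishwasher: 1.4 kW × 1095 h = 1533 kWh
gaming PC: Runtime = 25 min × 7 = 175 min = 2.916666… h
gaming PC: 0.53 kW × 2.916666… h = 1.545833… kWh
electric kettle: Runtime = 6 h/day × 28 days = 168 h
electric kettle: 1.44 kW × 168 h = 241.92 kWh
washing machine: Runtime = 0.5 h/day × 25 days = 12.5 h
washing machine: 1.23 kW × 12.5 h = 15.375 kWh
Total energy = 1791.840833… kWh
Cost = 1791.840833… × $0.10 = $179.18

$179.18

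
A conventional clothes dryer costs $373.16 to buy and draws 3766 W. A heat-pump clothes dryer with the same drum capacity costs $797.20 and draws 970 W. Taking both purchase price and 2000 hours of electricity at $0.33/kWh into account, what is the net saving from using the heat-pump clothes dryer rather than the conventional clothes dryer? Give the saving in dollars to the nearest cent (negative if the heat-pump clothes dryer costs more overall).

$1421.32

conventional clothes dryer: $373.16 + (3766/1000) kW × 2000 h × $0.33 = $373.16 + $2485.56 = $2858.72
heat-pump clothes dryer: $797.20 + (970/1000) kW × 2000 h × $0.33 = $797.20 + $640.2 = $1437.4
Saving = $2858.72 − $1437.4 = $1421.32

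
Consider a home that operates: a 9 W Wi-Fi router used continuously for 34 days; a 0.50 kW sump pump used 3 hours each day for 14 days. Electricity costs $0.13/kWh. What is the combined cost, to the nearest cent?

$3.68

Wi-Fi router: Runtime = 24 h × 34 = 816 h
Wi-Fi router: 0.009 kW × 816 h = 7.344 kWh
sump pump: Runtime = 3 h/day × 14 days = 42 h
sump pump: 0.5 kW × 42 h = 21 kWh
Total energy = 28.344 kWh
Cost = 28.344 × $0.13 = $3.68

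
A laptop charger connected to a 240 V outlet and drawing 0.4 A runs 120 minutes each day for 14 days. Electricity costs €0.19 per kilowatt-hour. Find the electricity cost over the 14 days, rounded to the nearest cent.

Power = 0.4 A × 240 V = 96 W = 0.096 kW
Runtime = 120 min × 14 = 1680 min = 28 h
Energy = 0.096 kW × 28 h = 2.688 kWh
Cost = 2.688 kWh × €0.19/kWh = €0.51

€0.51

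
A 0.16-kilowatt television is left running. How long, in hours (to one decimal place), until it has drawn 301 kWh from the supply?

1881.3 h

Hours = 301 kWh ÷ 0.16 kW = 1881.3 h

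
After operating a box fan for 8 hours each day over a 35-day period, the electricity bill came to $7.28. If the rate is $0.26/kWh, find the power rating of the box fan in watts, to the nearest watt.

Energy = $7.28 ÷ $0.26/kWh = 28 kWh
Runtime = 8 h/day × 35 days = 280 h
Power = 28 kWh ÷ 280 h = 0.1 kW = 100 W

100 W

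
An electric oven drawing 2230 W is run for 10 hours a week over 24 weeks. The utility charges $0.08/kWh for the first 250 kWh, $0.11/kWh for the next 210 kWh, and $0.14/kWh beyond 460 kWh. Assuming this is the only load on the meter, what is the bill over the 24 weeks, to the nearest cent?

Runtime = 10 h/week × 24 weeks = 240 h
Energy = 2.23 kW × 240 h = 535.2 kWh
Tier 1 (0–250 kWh): 250 × $0.08 = $20
Tier 2 (250–460 kWh): 210 × $0.11 = $23.1
Above 460 kWh: 75.2 × $0.14 = $10.528
Bill = $53.63

$53.63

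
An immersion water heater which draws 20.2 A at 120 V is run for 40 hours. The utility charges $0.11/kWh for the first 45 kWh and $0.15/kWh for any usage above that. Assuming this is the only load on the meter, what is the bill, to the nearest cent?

$12.74

Power = 20.2 A × 120 V = 2424 W = 2.424 kW
Energy = 2.424 kW × 40 h = 96.96 kWh
Tier 1 (0–45 kWh): 45 × $0.11 = $4.95
Above 45 kWh: 51.96 × $0.15 = $7.794
Bill = $12.74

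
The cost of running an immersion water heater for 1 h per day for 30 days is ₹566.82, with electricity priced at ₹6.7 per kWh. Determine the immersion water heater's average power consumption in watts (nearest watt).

2820 W

Energy = ₹566.82 ÷ ₹6.7/kWh = 84.6 kWh
Runtime = 1 h/day × 30 days = 30 h
Power = 84.6 kWh ÷ 30 h = 2.82 kW = 2820 W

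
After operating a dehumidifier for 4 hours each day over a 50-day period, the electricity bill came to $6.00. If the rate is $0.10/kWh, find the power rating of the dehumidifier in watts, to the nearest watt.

300 W

Energy = $6.00 ÷ $0.10/kWh = 60 kWh
Runtime = 4 h/day × 50 days = 200 h
Power = 60 kWh ÷ 200 h = 0.3 kW = 300 W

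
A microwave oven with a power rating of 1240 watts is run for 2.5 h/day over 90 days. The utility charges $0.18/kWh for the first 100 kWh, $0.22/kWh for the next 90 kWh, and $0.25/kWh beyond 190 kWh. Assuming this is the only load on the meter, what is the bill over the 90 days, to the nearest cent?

Runtime = 2.5 h/day × 90 days = 225 h
Energy = 1.24 kW × 225 h = 279 kWh
Tier 1 (0–100 kWh): 100 × $0.18 = $18
Tier 2 (100–190 kWh): 90 × $0.22 = $19.8
Above 190 kWh: 89 × $0.25 = $22.25
Bill = $60.05

$60.05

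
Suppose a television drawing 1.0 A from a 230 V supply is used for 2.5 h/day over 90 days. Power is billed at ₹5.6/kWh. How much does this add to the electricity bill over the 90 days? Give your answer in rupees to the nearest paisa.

Power = 1.0 A × 230 V = 230 W = 0.23 kW
Runtime = 2.5 h/day × 90 days = 225 h
Energy = 0.23 kW × 225 h = 51.75 kWh
Cost = 51.75 kWh × ₹5.6/kWh = ₹289.80

₹289.80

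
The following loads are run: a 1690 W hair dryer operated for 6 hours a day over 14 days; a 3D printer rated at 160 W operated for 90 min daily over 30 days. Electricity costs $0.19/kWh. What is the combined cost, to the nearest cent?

$28.34

hair dryer: Runtime = 6 h/day × 14 days = 84 h
hair dryer: 1.69 kW × 84 h = 141.96 kWh
3D printer: Runtime = 90 min × 30 = 2700 min = 45 h
3D printer: 0.16 kW × 45 h = 7.2 kWh
Total energy = 149.16 kWh
Cost = 149.16 × $0.19 = $28.34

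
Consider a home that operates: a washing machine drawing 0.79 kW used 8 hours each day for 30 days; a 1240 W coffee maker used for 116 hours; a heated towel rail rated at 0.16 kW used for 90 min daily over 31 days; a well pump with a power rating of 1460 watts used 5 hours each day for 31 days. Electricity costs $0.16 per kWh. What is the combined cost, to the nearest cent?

washing machine: Runtime = 8 h/day × 30 days = 240 h
washing machine: 0.79 kW × 240 h = 189.6 kWh
coffee maker: 1.24 kW × 116 h = 143.84 kWh
heated towel rail: Runtime = 90 min × 31 = 2790 min = 46.5 h
heated towel rail: 0.16 kW × 46.5 h = 7.44 kWh
well pump: Runtime = 5 h/day × 31 days = 155 h
well pump: 1.46 kW × 155 h = 226.3 kWh
Total energy = 567.18 kWh
Cost = 567.18 × $0.16 = $90.75

$90.75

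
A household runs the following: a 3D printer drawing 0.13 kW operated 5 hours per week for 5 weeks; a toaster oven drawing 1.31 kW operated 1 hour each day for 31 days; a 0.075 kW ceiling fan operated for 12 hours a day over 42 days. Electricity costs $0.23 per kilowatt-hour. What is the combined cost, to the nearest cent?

3D printer: Runtime = 5 h/week × 5 weeks = 25 h
3D printer: 0.13 kW × 25 h = 3.25 kWh
toaster oven: Runtime = 1 h/day × 31 days = 31 h
toaster oven: 1.31 kW × 31 h = 40.61 kWh
ceiling fan: Runtime = 12 h/day × 42 days = 504 h
ceiling fan: 0.075 kW × 504 h = 37.8 kWh
Total energy = 81.66 kWh
Cost = 81.66 × $0.23 = $18.78

$18.78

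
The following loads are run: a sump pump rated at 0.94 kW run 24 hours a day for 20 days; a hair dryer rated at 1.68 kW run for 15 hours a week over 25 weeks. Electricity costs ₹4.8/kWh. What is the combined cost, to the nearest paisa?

₹5189.76

sump pump: Runtime = 24 h × 20 = 480 h
sump pump: 0.94 kW × 480 h = 451.2 kWh
hair dryer: Runtime = 15 h/week × 25 weeks = 375 h
hair dryer: 1.68 kW × 375 h = 630 kWh
Total energy = 1081.2 kWh
Cost = 1081.2 × ₹4.8 = ₹5189.76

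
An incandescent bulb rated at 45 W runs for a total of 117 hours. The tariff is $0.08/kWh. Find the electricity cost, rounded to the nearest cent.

Energy = 0.045 kW × 117 h = 5.265 kWh
Cost = 5.265 kWh × $0.08/kWh = $0.42

$0.42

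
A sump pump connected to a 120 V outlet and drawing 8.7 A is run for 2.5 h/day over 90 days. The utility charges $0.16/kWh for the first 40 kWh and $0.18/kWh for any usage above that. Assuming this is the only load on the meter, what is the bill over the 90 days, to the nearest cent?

$41.48

Power = 8.7 A × 120 V = 1044 W = 1.044 kW
Runtime = 2.5 h/day × 90 days = 225 h
Energy = 1.044 kW × 225 h = 234.9 kWh
Tier 1 (0–40 kWh): 40 × $0.16 = $6.4
Above 40 kWh: 194.9 × $0.18 = $35.082
Bill = $41.48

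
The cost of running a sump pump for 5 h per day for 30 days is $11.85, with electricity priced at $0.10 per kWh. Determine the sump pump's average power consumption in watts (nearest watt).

Energy = $11.85 ÷ $0.10/kWh = 118.5 kWh
Runtime = 5 h/day × 30 days = 150 h
Power = 118.5 kWh ÷ 150 h = 0.79 kW = 790 W

790 W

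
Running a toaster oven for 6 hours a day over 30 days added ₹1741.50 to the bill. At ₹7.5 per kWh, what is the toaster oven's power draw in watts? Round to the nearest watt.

1290 W

Energy = ₹1741.50 ÷ ₹7.5/kWh = 232.2 kWh
Runtime = 6 h/day × 30 days = 180 h
Power = 232.2 kWh ÷ 180 h = 1.29 kW = 1290 W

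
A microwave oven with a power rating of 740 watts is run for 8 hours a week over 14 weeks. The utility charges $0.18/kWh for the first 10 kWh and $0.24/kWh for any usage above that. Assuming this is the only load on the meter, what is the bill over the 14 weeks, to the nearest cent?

Runtime = 8 h/week × 14 weeks = 112 h
Energy = 0.74 kW × 112 h = 82.88 kWh
Tier 1 (0–10 kWh): 10 × $0.18 = $1.8
Above 10 kWh: 72.88 × $0.24 = $17.4912
Bill = $19.29

$19.29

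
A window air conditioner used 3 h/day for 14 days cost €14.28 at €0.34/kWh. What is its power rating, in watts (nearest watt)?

Energy = €14.28 ÷ €0.34/kWh = 42 kWh
Runtime = 3 h/day × 14 days = 42 h
Power = 42 kWh ÷ 42 h = 1 kW = 1000 W

1000 W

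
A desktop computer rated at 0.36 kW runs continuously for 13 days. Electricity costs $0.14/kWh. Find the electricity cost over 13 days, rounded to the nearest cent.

Runtime = 24 h × 13 = 312 h
Energy = 0.36 kW × 312 h = 112.32 kWh
Cost = 112.32 kWh × $0.14/kWh = $15.72

$15.72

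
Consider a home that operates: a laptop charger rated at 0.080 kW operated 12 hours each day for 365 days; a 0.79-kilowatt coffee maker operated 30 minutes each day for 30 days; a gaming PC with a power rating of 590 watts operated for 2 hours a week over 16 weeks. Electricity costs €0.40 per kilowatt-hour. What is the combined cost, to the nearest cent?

€152.45

laptop charger: Runtime = 12 h/day × 365 days = 4380 h
laptop charger: 0.08 kW × 4380 h = 350.4 kWh
coffee maker: Runtime = 30 min × 30 = 900 min = 15 h
coffee maker: 0.79 kW × 15 h = 11.85 kWh
gaming PC: Runtime = 2 h/week × 16 weeks = 32 h
gaming PC: 0.59 kW × 32 h = 18.88 kWh
Total energy = 381.13 kWh
Cost = 381.13 × €0.40 = €152.45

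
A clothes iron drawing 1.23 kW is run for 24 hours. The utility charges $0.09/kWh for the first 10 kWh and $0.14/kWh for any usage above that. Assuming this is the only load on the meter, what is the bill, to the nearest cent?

Energy = 1.23 kW × 24 h = 29.52 kWh
Tier 1 (0–10 kWh): 10 × $0.09 = $0.9
Above 10 kWh: 19.52 × $0.14 = $2.7328
Bill = $3.63

$3.63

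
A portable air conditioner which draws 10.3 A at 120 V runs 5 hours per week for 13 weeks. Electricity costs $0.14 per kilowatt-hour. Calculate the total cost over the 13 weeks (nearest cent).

$11.25

Power = 10.3 A × 120 V = 1236 W = 1.236 kW
Runtime = 5 h/week × 13 weeks = 65 h
Energy = 1.236 kW × 65 h = 80.34 kWh
Cost = 80.34 kWh × $0.14/kWh = $11.25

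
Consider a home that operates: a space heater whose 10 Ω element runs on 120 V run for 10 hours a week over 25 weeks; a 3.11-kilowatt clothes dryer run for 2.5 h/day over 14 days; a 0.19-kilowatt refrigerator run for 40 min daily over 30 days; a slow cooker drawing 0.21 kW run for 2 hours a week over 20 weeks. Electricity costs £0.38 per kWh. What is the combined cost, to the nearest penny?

£182.80

space heater: Power = V²/R = 120²/10 = 1440 W = 1.44 kW
space heater: Runtime = 10 h/week × 25 weeks = 250 h
space heater: 1.44 kW × 250 h = 360 kWh
clothes dryer: Runtime = 2.5 h/day × 14 days = 35 h
clothes dryer: 3.11 kW × 35 h = 108.85 kWh
refrigerator: Runtime = 40 min × 30 = 1200 min = 20 h
refrigerator: 0.19 kW × 20 h = 3.8 kWh
slow cooker: Runtime = 2 h/week × 20 weeks = 40 h
slow cooker: 0.21 kW × 40 h = 8.4 kWh
Total energy = 481.05 kWh
Cost = 481.05 × £0.38 = £182.80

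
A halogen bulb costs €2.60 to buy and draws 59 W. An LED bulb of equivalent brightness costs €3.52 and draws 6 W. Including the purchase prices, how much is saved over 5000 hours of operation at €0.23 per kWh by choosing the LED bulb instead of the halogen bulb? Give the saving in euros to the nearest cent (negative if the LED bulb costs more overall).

halogen bulb: €2.60 + (59/1000) kW × 5000 h × €0.23 = €2.60 + €67.85 = €70.45
LED bulb: €3.52 + (6/1000) kW × 5000 h × €0.23 = €3.52 + €6.9 = €10.42
Saving = €70.45 − €10.42 = €60.03

€60.03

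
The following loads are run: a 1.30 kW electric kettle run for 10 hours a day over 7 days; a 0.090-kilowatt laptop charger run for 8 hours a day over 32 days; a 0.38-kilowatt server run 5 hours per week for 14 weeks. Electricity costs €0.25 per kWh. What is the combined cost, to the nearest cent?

electric kettle: Runtime = 10 h/day × 7 days = 70 h
electric kettle: 1.3 kW × 70 h = 91 kWh
laptop charger: Runtime = 8 h/day × 32 days = 256 h
laptop charger: 0.09 kW × 256 h = 23.04 kWh
server: Runtime = 5 h/week × 14 weeks = 70 h
server: 0.38 kW × 70 h = 26.6 kWh
Total energy = 140.64 kWh
Cost = 140.64 × €0.25 = €35.16

€35.16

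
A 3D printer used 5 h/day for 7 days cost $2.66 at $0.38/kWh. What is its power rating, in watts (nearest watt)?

200 W

Energy = $2.66 ÷ $0.38/kWh = 7 kWh
Runtime = 5 h/day × 7 days = 35 h
Power = 7 kWh ÷ 35 h = 0.2 kW = 200 W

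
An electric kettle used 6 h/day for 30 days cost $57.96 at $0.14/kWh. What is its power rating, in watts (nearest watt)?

Energy = $57.96 ÷ $0.14/kWh = 414 kWh
Runtime = 6 h/day × 30 days = 180 h
Power = 414 kWh ÷ 180 h = 2.3 kW = 2300 W

2300 W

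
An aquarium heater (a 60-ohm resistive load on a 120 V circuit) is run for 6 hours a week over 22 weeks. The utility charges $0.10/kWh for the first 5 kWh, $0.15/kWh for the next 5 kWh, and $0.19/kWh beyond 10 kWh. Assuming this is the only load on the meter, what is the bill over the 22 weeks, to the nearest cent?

$5.37

Power = V²/R = 120²/60 = 240 W = 0.24 kW
Runtime = 6 h/week × 22 weeks = 132 h
Energy = 0.24 kW × 132 h = 31.68 kWh
Tier 1 (0–5 kWh): 5 × $0.10 = $0.5
Tier 2 (5–10 kWh): 5 × $0.15 = $0.75
Above 10 kWh: 21.68 × $0.19 = $4.1192
Bill = $5.37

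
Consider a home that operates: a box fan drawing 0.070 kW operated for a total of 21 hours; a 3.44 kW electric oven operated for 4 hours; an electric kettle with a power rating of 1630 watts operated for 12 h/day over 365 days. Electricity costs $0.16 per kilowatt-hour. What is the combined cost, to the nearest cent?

$1144.74

box fan: 0.07 kW × 21 h = 1.47 kWh
electric oven: 3.44 kW × 4 h = 13.76 kWh
electric kettle: Runtime = 12 h/day × 365 days = 4380 h
electric kettle: 1.63 kW × 4380 h = 7139.4 kWh
Total energy = 7154.63 kWh
Cost = 7154.63 × $0.16 = $1144.74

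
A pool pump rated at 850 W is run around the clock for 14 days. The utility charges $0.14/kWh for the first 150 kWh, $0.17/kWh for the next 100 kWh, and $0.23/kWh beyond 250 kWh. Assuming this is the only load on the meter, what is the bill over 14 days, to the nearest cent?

$46.19

Runtime = 24 h × 14 = 336 h
Energy = 0.85 kW × 336 h = 285.6 kWh
Tier 1 (0–150 kWh): 150 × $0.14 = $21
Tier 2 (150–250 kWh): 100 × $0.17 = $17
Above 250 kWh: 35.6 × $0.23 = $8.188
Bill = $46.19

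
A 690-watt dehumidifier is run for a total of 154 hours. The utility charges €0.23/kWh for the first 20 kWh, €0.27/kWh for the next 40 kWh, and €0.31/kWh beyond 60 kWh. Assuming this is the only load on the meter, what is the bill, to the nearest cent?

Energy = 0.69 kW × 154 h = 106.26 kWh
Tier 1 (0–20 kWh): 20 × €0.23 = €4.6
Tier 2 (20–60 kWh): 40 × €0.27 = €10.8
Above 60 kWh: 46.26 × €0.31 = €14.3406
Bill = €29.74

€29.74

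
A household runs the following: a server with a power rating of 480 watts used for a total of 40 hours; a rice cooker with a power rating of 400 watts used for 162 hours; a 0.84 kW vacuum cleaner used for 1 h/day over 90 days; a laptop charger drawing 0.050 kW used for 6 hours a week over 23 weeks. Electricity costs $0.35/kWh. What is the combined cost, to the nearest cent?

$58.28

server: 0.48 kW × 40 h = 19.2 kWh
rice cooker: 0.4 kW × 162 h = 64.8 kWh
vacuum cleaner: Runtime = 1 h/day × 90 days = 90 h
vacuum cleaner: 0.84 kW × 90 h = 75.6 kWh
laptop charger: Runtime = 6 h/week × 23 weeks = 138 h
laptop charger: 0.05 kW × 138 h = 6.9 kWh
Total energy = 166.5 kWh
Cost = 166.5 × $0.35 = $58.28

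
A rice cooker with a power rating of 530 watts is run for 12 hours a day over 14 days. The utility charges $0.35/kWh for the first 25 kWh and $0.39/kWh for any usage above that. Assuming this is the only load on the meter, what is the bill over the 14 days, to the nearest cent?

Runtime = 12 h/day × 14 days = 168 h
Energy = 0.53 kW × 168 h = 89.04 kWh
Tier 1 (0–25 kWh): 25 × $0.35 = $8.75
Above 25 kWh: 64.04 × $0.39 = $24.9756
Bill = $33.73

$33.73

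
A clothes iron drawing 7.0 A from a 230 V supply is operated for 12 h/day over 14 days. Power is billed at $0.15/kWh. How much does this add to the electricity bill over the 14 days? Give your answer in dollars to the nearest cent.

$40.57

Power = 7.0 A × 230 V = 1610 W = 1.61 kW
Runtime = 12 h/day × 14 days = 168 h
Energy = 1.61 kW × 168 h = 270.48 kWh
Cost = 270.48 kWh × $0.15/kWh = $40.57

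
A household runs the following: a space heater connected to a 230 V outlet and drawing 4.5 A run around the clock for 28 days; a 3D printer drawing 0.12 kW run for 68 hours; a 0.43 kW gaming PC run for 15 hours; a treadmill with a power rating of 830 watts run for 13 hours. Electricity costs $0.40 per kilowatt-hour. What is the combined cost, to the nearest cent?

space heater: Power = 4.5 A × 230 V = 1035 W = 1.035 kW
space heater: Runtime = 24 h × 28 = 672 h
space heater: 1.035 kW × 672 h = 695.52 kWh
3D printer: 0.12 kW × 68 h = 8.16 kWh
gaming PC: 0.43 kW × 15 h = 6.45 kWh
treadmill: 0.83 kW × 13 h = 10.79 kWh
Total energy = 720.92 kWh
Cost = 720.92 × $0.40 = $288.37

$288.37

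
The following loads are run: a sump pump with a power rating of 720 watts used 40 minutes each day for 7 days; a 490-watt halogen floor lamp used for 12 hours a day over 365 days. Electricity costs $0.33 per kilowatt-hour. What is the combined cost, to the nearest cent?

$709.35

sump pump: Runtime = 40 min × 7 = 280 min = 4.666666… h
sump pump: 0.72 kW × 4.666666… h = 3.36 kWh
halogen floor lamp: Runtime = 12 h/day × 365 days = 4380 h
halogen floor lamp: 0.49 kW × 4380 h = 2146.2 kWh
Total energy = 2149.56 kWh
Cost = 2149.56 × $0.33 = $709.35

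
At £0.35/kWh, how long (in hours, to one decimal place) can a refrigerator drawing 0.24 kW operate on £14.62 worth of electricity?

174.0 h

Energy available = £14.62 ÷ £0.35/kWh = 41.7714 kWh
Hours = 41.7714 kWh ÷ 0.24 kW = 174.0 h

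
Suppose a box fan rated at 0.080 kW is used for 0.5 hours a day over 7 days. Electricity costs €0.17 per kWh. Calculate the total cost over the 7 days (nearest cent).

€0.05

Runtime = 0.5 h/day × 7 days = 3.5 h
Energy = 0.08 kW × 3.5 h = 0.28 kWh
Cost = 0.28 kWh × €0.17/kWh = €0.05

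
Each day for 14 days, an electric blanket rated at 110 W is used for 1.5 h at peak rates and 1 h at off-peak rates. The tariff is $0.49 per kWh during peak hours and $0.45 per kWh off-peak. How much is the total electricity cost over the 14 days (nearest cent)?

$1.82

Peak energy = 0.11 kW × 1.5 h × 14 = 2.31 kWh
Off-peak energy = 0.11 kW × 1 h × 14 = 1.54 kWh
Cost = 2.31 × $0.49 + 1.54 × $0.45 = $1.1319 + $0.693 = $1.82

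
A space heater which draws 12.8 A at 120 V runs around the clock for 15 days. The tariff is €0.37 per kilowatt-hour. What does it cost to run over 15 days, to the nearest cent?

€204.60

Power = 12.8 A × 120 V = 1536 W = 1.536 kW
Runtime = 24 h × 15 = 360 h
Energy = 1.536 kW × 360 h = 552.96 kWh
Cost = 552.96 kWh × €0.37/kWh = €204.60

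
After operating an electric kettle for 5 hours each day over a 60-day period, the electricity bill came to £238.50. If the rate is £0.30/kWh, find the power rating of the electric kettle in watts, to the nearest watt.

2650 W

Energy = £238.50 ÷ £0.30/kWh = 795 kWh
Runtime = 5 h/day × 60 days = 300 h
Power = 795 kWh ÷ 300 h = 2.65 kW = 2650 W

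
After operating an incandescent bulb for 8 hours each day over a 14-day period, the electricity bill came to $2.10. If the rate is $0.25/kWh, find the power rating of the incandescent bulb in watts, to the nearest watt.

75 W

Energy = $2.10 ÷ $0.25/kWh = 8.4 kWh
Runtime = 8 h/day × 14 days = 112 h
Power = 8.4 kWh ÷ 112 h = 0.075 kW = 75 W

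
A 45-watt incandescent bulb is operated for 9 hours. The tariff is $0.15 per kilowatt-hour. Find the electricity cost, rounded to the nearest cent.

Energy = 0.045 kW × 9 h = 0.405 kWh
Cost = 0.405 kWh × $0.15/kWh = $0.06

$0.06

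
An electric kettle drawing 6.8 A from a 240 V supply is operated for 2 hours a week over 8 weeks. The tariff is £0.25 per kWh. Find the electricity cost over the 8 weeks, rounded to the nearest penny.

Power = 6.8 A × 240 V = 1632 W = 1.632 kW
Runtime = 2 h/week × 8 weeks = 16 h
Energy = 1.632 kW × 16 h = 26.112 kWh
Cost = 26.112 kWh × £0.25/kWh = £6.53

£6.53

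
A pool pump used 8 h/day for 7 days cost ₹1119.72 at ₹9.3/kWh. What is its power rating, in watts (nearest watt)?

2150 W

Energy = ₹1119.72 ÷ ₹9.3/kWh = 120.4 kWh
Runtime = 8 h/day × 7 days = 56 h
Power = 120.4 kWh ÷ 56 h = 2.15 kW = 2150 W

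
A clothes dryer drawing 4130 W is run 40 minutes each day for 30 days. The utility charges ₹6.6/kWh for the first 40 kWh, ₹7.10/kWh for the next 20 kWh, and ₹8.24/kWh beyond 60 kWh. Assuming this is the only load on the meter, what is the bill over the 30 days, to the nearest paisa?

₹592.22

Runtime = 40 min × 30 = 1200 min = 20 h
Energy = 4.13 kW × 20 h = 82.6 kWh
Tier 1 (0–40 kWh): 40 × ₹6.6 = ₹264
Tier 2 (40–60 kWh): 20 × ₹7.10 = ₹142
Above 60 kWh: 22.6 × ₹8.24 = ₹186.224
Bill = ₹592.22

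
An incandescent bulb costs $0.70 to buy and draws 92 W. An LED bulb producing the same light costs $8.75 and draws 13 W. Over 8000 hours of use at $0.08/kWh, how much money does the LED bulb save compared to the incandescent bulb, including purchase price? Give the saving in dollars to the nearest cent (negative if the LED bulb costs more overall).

$42.51

incandescent bulb: $0.70 + (92/1000) kW × 8000 h × $0.08 = $0.70 + $58.88 = $59.58
LED bulb: $8.75 + (13/1000) kW × 8000 h × $0.08 = $8.75 + $8.32 = $17.07
Saving = $59.58 − $17.07 = $42.51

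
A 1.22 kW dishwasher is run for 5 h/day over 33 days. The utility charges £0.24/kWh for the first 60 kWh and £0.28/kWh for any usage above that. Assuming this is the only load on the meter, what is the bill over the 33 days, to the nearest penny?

£53.96

Runtime = 5 h/day × 33 days = 165 h
Energy = 1.22 kW × 165 h = 201.3 kWh
Tier 1 (0–60 kWh): 60 × £0.24 = £14.4
Above 60 kWh: 141.3 × £0.28 = £39.564
Bill = £53.96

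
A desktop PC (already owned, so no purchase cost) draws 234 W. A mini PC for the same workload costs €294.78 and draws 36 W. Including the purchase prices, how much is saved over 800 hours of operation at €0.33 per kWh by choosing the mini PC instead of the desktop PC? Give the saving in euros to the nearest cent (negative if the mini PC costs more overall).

desktop PC: €0.00 + (234/1000) kW × 800 h × €0.33 = €0.00 + €61.776 = €61.776
mini PC: €294.78 + (36/1000) kW × 800 h × €0.33 = €294.78 + €9.504 = €304.284
Saving = €61.776 − €304.284 = −€242.508 → -€242.51

-€242.51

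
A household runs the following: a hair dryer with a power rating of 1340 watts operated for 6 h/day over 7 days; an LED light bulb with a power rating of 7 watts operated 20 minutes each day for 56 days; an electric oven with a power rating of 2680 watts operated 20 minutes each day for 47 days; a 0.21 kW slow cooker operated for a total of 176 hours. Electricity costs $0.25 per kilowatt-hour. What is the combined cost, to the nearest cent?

$33.84

hair dryer: Runtime = 6 h/day × 7 days = 42 h
hair dryer: 1.34 kW × 42 h = 56.28 kWh
LED light bulb: Runtime = 20 min × 56 = 1120 min = 18.666666… h
LED light bulb: 0.007 kW × 18.666666… h = 0.130666… kWh
electric oven: Runtime = 20 min × 47 = 940 min = 15.666666… h
electric oven: 2.68 kW × 15.666666… h = 41.986666… kWh
slow cooker: 0.21 kW × 176 h = 36.96 kWh
Total energy = 135.357333… kWh
Cost = 135.357333… × $0.25 = $33.84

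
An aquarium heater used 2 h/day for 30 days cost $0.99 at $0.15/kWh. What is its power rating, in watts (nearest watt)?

110 W

Energy = $0.99 ÷ $0.15/kWh = 6.6 kWh
Runtime = 2 h/day × 30 days = 60 h
Power = 6.6 kWh ÷ 60 h = 0.11 kW = 110 W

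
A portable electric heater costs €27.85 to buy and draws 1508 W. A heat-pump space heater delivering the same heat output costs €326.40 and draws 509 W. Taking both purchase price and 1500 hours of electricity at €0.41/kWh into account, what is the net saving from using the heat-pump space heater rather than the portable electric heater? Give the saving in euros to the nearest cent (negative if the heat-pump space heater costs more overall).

€315.84

portable electric heater: €27.85 + (1508/1000) kW × 1500 h × €0.41 = €27.85 + €927.42 = €955.27
heat-pump space heater: €326.40 + (509/1000) kW × 1500 h × €0.41 = €326.40 + €313.035 = €639.435
Saving = €955.27 − €639.435 = €315.835 → €315.84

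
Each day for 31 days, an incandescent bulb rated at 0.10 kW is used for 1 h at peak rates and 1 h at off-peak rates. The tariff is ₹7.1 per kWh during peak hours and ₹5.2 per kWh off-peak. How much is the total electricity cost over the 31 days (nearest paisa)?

₹38.13

Peak energy = 0.1 kW × 1 h × 31 = 3.1 kWh
Off-peak energy = 0.1 kW × 1 h × 31 = 3.1 kWh
Cost = 3.1 × ₹7.1 + 3.1 × ₹5.2 = ₹22.01 + ₹16.12 = ₹38.13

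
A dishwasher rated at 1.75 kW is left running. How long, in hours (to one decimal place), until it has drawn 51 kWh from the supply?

Hours = 51 kWh ÷ 1.75 kW = 29.1 h

29.1 h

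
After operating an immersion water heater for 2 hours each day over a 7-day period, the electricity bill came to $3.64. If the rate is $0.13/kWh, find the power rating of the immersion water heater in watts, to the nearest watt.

Energy = $3.64 ÷ $0.13/kWh = 28 kWh
Runtime = 2 h/day × 7 days = 14 h
Power = 28 kWh ÷ 14 h = 2 kW = 2000 W

2000 W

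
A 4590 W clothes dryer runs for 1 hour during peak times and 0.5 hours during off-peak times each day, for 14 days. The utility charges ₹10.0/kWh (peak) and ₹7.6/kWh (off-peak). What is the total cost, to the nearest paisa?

Peak energy = 4.59 kW × 1 h × 14 = 64.26 kWh
Off-peak energy = 4.59 kW × 0.5 h × 14 = 32.13 kWh
Cost = 64.26 × ₹10.0 + 32.13 × ₹7.6 = ₹642.6 + ₹244.188 = ₹886.79

₹886.79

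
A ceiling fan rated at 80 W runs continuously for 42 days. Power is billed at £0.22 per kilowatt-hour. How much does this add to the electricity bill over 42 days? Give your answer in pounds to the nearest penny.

Runtime = 24 h × 42 = 1008 h
Energy = 0.08 kW × 1008 h = 80.64 kWh
Cost = 80.64 kWh × £0.22/kWh = £17.74

£17.74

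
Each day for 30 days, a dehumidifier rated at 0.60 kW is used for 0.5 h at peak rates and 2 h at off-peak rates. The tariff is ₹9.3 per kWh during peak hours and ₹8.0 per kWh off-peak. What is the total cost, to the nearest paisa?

Peak energy = 0.6 kW × 0.5 h × 30 = 9 kWh
Off-peak energy = 0.6 kW × 2 h × 30 = 36 kWh
Cost = 9 × ₹9.3 + 36 × ₹8.0 = ₹83.7 + ₹288 = ₹371.70

₹371.70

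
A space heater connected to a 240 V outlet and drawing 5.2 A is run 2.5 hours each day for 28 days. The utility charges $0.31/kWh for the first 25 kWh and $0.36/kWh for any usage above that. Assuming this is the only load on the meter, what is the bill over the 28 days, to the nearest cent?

$30.20

Power = 5.2 A × 240 V = 1248 W = 1.248 kW
Runtime = 2.5 h/day × 28 days = 70 h
Energy = 1.248 kW × 70 h = 87.36 kWh
Tier 1 (0–25 kWh): 25 × $0.31 = $7.75
Above 25 kWh: 62.36 × $0.36 = $22.4496
Bill = $30.20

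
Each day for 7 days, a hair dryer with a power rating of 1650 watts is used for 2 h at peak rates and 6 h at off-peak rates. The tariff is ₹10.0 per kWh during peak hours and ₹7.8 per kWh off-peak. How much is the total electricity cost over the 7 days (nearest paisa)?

Peak energy = 1.65 kW × 2 h × 7 = 23.1 kWh
Off-peak energy = 1.65 kW × 6 h × 7 = 69.3 kWh
Cost = 23.1 × ₹10.0 + 69.3 × ₹7.8 = ₹231 + ₹540.54 = ₹771.54

₹771.54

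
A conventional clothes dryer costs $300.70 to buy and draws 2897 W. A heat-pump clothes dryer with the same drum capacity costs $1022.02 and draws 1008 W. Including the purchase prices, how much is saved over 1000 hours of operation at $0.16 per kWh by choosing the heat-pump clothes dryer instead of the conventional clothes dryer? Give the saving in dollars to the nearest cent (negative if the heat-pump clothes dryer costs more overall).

-$419.08

conventional clothes dryer: $300.70 + (2897/1000) kW × 1000 h × $0.16 = $300.70 + $463.52 = $764.22
heat-pump clothes dryer: $1022.02 + (1008/1000) kW × 1000 h × $0.16 = $1022.02 + $161.28 = $1183.3
Saving = $764.22 − $1183.3 = −$419.08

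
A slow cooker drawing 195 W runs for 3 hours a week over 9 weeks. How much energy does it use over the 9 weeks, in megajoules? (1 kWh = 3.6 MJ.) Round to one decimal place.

Runtime = 3 h/week × 9 weeks = 27 h
Energy = 0.195 kW × 27 h = 5.265 kWh
= 5.265 × 3.6 MJ = 19.0 MJ

19.0 MJ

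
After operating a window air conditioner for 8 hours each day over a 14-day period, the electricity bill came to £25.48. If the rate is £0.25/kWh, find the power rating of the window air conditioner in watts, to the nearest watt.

Energy = £25.48 ÷ £0.25/kWh = 101.92 kWh
Runtime = 8 h/day × 14 days = 112 h
Power = 101.92 kWh ÷ 112 h = 0.91 kW = 910 W

910 W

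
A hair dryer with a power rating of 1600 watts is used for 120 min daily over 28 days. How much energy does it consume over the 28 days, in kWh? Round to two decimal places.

89.60 kWh

Runtime = 120 min × 28 = 3360 min = 56 h
Energy = 1.6 kW × 56 h = 89.6 kWh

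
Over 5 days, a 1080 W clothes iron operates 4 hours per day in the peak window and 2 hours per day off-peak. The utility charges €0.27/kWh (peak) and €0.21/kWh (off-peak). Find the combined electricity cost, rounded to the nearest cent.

€8.10

Peak energy = 1.08 kW × 4 h × 5 = 21.6 kWh
Off-peak energy = 1.08 kW × 2 h × 5 = 10.8 kWh
Cost = 21.6 × €0.27 + 10.8 × €0.21 = €5.832 + €2.268 = €8.10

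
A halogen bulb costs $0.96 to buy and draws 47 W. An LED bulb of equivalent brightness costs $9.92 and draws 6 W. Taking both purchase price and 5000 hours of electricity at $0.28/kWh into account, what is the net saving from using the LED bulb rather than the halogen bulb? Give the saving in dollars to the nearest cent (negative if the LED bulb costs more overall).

halogen bulb: $0.96 + (47/1000) kW × 5000 h × $0.28 = $0.96 + $65.8 = $66.76
LED bulb: $9.92 + (6/1000) kW × 5000 h × $0.28 = $9.92 + $8.4 = $18.32
Saving = $66.76 − $18.32 = $48.44

$48.44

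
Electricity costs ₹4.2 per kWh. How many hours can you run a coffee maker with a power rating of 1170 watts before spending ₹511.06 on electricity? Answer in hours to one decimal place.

104.0 h

Energy available = ₹511.06 ÷ ₹4.2/kWh = 121.681 kWh
Hours = 121.681 kWh ÷ 1.17 kW = 104.0 h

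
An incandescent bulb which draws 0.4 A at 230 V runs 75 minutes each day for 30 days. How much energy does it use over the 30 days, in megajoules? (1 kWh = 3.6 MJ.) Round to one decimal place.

12.4 MJ

Power = 0.4 A × 230 V = 92 W = 0.092 kW
Runtime = 75 min × 30 = 2250 min = 37.5 h
Energy = 0.092 kW × 37.5 h = 3.45 kWh
= 3.45 × 3.6 MJ = 12.4 MJ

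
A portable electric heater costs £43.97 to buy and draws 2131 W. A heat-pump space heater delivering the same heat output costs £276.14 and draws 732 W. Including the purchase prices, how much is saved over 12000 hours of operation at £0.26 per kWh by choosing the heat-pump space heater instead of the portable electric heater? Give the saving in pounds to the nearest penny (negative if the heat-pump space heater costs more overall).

£4132.71

portable electric heater: £43.97 + (2131/1000) kW × 12000 h × £0.26 = £43.97 + £6648.72 = £6692.69
heat-pump space heater: £276.14 + (732/1000) kW × 12000 h × £0.26 = £276.14 + £2283.84 = £2559.98
Saving = £6692.69 − £2559.98 = £4132.71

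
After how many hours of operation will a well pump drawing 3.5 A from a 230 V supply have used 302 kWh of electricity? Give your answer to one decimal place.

Power = 3.5 A × 230 V = 805 W = 0.805 kW
Hours = 302 kWh ÷ 0.805 kW = 375.2 h

375.2 h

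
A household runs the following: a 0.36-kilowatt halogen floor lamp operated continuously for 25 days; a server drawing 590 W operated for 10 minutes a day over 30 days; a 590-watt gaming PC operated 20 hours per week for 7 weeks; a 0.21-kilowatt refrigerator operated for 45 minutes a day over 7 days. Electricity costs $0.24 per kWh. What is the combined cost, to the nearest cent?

$72.64

halogen floor lamp: Runtime = 24 h × 25 = 600 h
halogen floor lamp: 0.36 kW × 600 h = 216 kWh
server: Runtime = 10 min × 30 = 300 min = 5 h
server: 0.59 kW × 5 h = 2.95 kWh
gaming PC: Runtime = 20 h/week × 7 weeks = 140 h
gaming PC: 0.59 kW × 140 h = 82.6 kWh
refrigerator: Runtime = 45 min × 7 = 315 min = 5.25 h
refrigerator: 0.21 kW × 5.25 h = 1.1025 kWh
Total energy = 302.6525 kWh
Cost = 302.6525 × $0.24 = $72.64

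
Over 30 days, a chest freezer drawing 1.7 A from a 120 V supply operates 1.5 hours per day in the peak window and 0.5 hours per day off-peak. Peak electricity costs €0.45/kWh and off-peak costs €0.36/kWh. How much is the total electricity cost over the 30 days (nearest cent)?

€5.23

Power = 1.7 A × 120 V = 204 W = 0.204 kW
Peak energy = 0.204 kW × 1.5 h × 30 = 9.18 kWh
Off-peak energy = 0.204 kW × 0.5 h × 30 = 3.06 kWh
Cost = 9.18 × €0.45 + 3.06 × €0.36 = €4.131 + €1.1016 = €5.23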